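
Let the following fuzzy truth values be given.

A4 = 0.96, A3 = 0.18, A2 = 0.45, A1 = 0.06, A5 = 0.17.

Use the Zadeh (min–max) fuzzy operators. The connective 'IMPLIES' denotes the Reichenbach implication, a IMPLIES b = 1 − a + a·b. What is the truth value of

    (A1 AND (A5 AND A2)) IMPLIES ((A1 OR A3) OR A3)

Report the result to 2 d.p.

0.95

A5 AND A2 = min(a, b) on (0.17, 0.45) = 0.17
A1 AND (A5 AND A2) = min(a, b) on (0.06, 0.17) = 0.06
A1 OR A3 = max(a, b) on (0.06, 0.18) = 0.18
(A1 OR A3) OR A3 = max(a, b) on (0.18, 0.18) = 0.18
(A1 AND (A5 AND A2)) IMPLIES ((A1 OR A3) OR A3)  [Reichenbach: 1 − a + a·b] with a=0.06, b=0.18 → 0.95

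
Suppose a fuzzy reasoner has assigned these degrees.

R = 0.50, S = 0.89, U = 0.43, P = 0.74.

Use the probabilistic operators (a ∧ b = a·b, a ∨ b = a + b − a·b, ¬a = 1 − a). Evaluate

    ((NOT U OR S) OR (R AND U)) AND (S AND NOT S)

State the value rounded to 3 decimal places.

NOT U = 1 − 0.4300 = 0.5700
NOT U OR S = a + b − a·b on (0.5700, 0.8900) = 0.9527
R AND U = a·b on (0.5000, 0.4300) = 0.2150
(NOT U OR S) OR (R AND U) = a + b − a·b on (0.9527, 0.2150) = 0.9629
NOT S = 1 − 0.8900 = 0.1100
S AND NOT S = a·b on (0.8900, 0.1100) = 0.0979
((NOT U OR S) OR (R AND U)) AND (S AND NOT S) = a·b on (0.9629, 0.0979) = 0.0943

0.094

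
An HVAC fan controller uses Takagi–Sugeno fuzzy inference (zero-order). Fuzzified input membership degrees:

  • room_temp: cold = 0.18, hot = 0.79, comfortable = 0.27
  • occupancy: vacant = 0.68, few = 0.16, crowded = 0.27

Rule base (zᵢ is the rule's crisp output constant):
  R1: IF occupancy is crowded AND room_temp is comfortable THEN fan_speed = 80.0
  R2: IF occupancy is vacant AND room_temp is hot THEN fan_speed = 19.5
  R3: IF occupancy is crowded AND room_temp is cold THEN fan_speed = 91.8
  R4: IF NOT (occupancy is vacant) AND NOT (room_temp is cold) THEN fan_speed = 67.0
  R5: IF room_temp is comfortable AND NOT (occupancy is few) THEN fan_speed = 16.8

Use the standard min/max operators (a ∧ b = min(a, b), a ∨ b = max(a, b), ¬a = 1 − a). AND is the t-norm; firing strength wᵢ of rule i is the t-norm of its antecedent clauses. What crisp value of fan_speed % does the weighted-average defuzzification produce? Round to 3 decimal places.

44.977

R1 (z=80.0): crowded=0.27, comfortable=0.27; AND[min(a, b)] → w = 0.27
R2 (z=19.5): vacant=0.68, hot=0.79; AND[min(a, b)] → w = 0.68
R3 (z=91.8): crowded=0.27, cold=0.18; AND[min(a, b)] → w = 0.18
R4 (z=67.0): ¬vacant=1−0.68=0.32, ¬cold=1−0.18=0.82; AND[min(a, b)] → w = 0.32
R5 (z=16.8): comfortable=0.27, ¬few=1−0.16=0.84; AND[min(a, b)] → w = 0.27
Weighted average = (0.27·80.0 + 0.68·19.5 + 0.18·91.8 + 0.32·67.0 + 0.27·16.8) / (0.27 + 0.68 + 0.18 + 0.32 + 0.27)
  = 77.3600 / 1.7200 = 44.977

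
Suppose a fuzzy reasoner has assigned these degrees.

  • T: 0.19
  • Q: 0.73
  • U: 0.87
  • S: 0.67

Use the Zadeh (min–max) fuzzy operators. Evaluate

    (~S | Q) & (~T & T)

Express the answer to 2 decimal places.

0.19

~S = 1 − 0.67 = 0.33
~S | Q = max(a, b) on (0.33, 0.73) = 0.73
~T = 1 − 0.19 = 0.81
~T & T = min(a, b) on (0.81, 0.19) = 0.19
(~S | Q) & (~T & T) = min(a, b) on (0.73, 0.19) = 0.19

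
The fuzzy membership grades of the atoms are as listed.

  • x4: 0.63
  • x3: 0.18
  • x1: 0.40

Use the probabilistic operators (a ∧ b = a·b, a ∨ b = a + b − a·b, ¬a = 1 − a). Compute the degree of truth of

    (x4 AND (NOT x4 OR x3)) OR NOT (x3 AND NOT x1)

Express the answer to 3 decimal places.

0.925

NOT x4 = 1 − 0.6300 = 0.3700
NOT x4 OR x3 = a + b − a·b on (0.3700, 0.1800) = 0.4834
x4 AND (NOT x4 OR x3) = a·b on (0.6300, 0.4834) = 0.3045
NOT x1 = 1 − 0.4000 = 0.6000
x3 AND NOT x1 = a·b on (0.1800, 0.6000) = 0.1080
NOT (x3 AND NOT x1) = 1 − 0.1080 = 0.8920
(x4 AND (NOT x4 OR x3)) OR NOT (x3 AND NOT x1) = a + b − a·b on (0.3045, 0.8920) = 0.9249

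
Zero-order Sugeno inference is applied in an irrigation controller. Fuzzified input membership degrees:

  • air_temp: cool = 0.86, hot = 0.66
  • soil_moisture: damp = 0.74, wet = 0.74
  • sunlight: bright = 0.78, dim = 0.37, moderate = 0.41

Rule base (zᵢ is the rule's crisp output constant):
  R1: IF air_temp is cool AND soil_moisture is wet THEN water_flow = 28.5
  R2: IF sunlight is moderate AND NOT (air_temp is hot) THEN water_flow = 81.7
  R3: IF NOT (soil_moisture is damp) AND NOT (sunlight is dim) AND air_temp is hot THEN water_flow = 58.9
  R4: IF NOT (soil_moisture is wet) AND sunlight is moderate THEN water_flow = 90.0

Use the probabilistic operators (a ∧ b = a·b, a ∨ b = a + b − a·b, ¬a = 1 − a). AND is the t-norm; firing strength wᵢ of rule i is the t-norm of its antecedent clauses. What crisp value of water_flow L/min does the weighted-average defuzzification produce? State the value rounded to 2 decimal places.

R1 (z=28.5): cool=0.86, wet=0.74; AND[a·b] → w = 0.6364
R2 (z=81.7): moderate=0.41, ¬hot=1−0.66=0.34; AND[a·b] → w = 0.1394
R3 (z=58.9): ¬damp=1−0.74=0.26, ¬dim=1−0.37=0.63, hot=0.66; AND[a·b] → w = 0.1081
R4 (z=90.0): ¬wet=1−0.74=0.26, moderate=0.41; AND[a·b] → w = 0.1066
Weighted average = (0.6364·28.5 + 0.1394·81.7 + 0.1081·58.9 + 0.1066·90.0) / (0.6364 + 0.1394 + 0.1081 + 0.1066)
  = 45.4879 / 0.9905 = 45.92

45.92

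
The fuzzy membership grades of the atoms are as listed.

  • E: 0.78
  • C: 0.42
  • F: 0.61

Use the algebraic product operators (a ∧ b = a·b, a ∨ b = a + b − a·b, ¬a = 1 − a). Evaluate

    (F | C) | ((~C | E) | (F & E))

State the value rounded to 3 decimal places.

F | C = a + b − a·b on (0.6100, 0.4200) = 0.7738
~C = 1 − 0.4200 = 0.5800
~C | E = a + b − a·b on (0.5800, 0.7800) = 0.9076
F & E = a·b on (0.6100, 0.7800) = 0.4758
(~C | E) | (F & E) = a + b − a·b on (0.9076, 0.4758) = 0.9516
(F | C) | ((~C | E) | (F & E)) = a + b − a·b on (0.7738, 0.9516) = 0.9890

0.989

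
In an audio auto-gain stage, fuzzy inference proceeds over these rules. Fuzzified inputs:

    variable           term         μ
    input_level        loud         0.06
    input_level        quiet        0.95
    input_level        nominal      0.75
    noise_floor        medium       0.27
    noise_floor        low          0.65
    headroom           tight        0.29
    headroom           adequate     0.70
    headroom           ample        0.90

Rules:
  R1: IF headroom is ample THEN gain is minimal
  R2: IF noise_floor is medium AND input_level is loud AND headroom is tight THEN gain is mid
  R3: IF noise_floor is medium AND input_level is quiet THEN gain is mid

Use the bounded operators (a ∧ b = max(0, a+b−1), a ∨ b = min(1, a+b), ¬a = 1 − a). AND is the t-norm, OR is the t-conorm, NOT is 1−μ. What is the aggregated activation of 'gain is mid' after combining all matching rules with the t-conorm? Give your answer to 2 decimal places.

0.22

R1: ample=0.90 → w = 0.90
R2: medium=0.27, loud=0.06, tight=0.29; AND[max(0, a+b−1)] → w = 0.00
R3: medium=0.27, quiet=0.95; AND[max(0, a+b−1)] → w = 0.22
Rules with consequent 'mid': {R2, R3} → strengths 0.00, 0.22
Aggregate via t-conorm [min(1, a+b)]: 0.22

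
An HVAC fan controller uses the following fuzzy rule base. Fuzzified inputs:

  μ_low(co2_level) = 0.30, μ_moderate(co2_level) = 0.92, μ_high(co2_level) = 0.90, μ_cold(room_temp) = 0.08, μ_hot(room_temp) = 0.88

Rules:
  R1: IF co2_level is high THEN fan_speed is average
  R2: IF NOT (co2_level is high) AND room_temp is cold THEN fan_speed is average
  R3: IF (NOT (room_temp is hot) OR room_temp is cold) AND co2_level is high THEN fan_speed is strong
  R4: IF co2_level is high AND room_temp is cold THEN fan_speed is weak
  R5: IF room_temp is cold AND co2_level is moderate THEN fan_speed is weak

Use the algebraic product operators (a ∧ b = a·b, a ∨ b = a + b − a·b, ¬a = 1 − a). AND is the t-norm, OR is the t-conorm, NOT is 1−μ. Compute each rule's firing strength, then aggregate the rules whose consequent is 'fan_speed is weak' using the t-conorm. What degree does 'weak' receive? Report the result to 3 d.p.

0.140

R1: high=0.90 → w = 0.9000
R2: ¬high=1−0.90=0.10, cold=0.08; AND[a·b] → w = 0.0080
R3: (¬hot=1−0.88=0.12 OR cold=0.08) = 0.1904; AND[a·b] with high=0.90 → w = 0.1714
R4: high=0.90, cold=0.08; AND[a·b] → w = 0.0720
R5: cold=0.08, moderate=0.92; AND[a·b] → w = 0.0736
Rules with consequent 'weak': {R4, R5} → strengths 0.0720, 0.0736
Aggregate via t-conorm [a + b − a·b]: 0.1403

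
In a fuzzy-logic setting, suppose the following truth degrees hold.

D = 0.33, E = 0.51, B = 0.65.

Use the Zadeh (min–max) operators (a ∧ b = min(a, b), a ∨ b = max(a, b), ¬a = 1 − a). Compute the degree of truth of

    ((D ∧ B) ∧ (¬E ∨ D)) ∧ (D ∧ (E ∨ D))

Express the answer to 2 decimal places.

D ∧ B = min(a, b) on (0.33, 0.65) = 0.33
¬E = 1 − 0.51 = 0.49
¬E ∨ D = max(a, b) on (0.49, 0.33) = 0.49
(D ∧ B) ∧ (¬E ∨ D) = min(a, b) on (0.33, 0.49) = 0.33
E ∨ D = max(a, b) on (0.51, 0.33) = 0.51
D ∧ (E ∨ D) = min(a, b) on (0.33, 0.51) = 0.33
((D ∧ B) ∧ (¬E ∨ D)) ∧ (D ∧ (E ∨ D)) = min(a, b) on (0.33, 0.33) = 0.33

0.33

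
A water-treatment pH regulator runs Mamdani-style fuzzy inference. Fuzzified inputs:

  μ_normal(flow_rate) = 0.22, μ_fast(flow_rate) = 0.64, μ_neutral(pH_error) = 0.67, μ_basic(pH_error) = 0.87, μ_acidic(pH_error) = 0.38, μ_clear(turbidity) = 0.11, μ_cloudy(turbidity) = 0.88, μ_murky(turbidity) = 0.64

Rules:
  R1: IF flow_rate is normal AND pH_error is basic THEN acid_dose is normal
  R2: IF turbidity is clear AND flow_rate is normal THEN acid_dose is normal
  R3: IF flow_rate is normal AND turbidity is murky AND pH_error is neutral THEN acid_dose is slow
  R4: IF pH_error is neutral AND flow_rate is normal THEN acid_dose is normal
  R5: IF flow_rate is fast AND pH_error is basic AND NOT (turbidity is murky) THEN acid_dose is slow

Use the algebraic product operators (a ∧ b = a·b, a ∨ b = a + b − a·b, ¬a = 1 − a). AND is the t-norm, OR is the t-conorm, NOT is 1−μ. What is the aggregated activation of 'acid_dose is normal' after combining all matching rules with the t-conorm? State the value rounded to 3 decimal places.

R1: normal=0.22, basic=0.87; AND[a·b] → w = 0.1914
R2: clear=0.11, normal=0.22; AND[a·b] → w = 0.0242
R3: normal=0.22, murky=0.64, neutral=0.67; AND[a·b] → w = 0.0943
R4: neutral=0.67, normal=0.22; AND[a·b] → w = 0.1474
R5: fast=0.64, basic=0.87, ¬murky=1−0.64=0.36; AND[a·b] → w = 0.2004
Rules with consequent 'normal': {R1, R2, R4} → strengths 0.1914, 0.0242, 0.1474
Aggregate via t-conorm [a + b − a·b]: 0.3273

0.327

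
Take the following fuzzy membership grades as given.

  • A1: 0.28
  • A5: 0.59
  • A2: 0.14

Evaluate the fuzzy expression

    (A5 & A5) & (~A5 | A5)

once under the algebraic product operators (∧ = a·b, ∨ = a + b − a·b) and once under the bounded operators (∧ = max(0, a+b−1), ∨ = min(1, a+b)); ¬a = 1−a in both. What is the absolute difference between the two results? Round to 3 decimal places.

Under algebraic product:
  A5 & A5 = a·b on (0.5900, 0.5900) = 0.3481
  ~A5 = 1 − 0.5900 = 0.4100
  ~A5 | A5 = a + b − a·b on (0.4100, 0.5900) = 0.7581
  (A5 & A5) & (~A5 | A5) = a·b on (0.3481, 0.7581) = 0.2639
  → value = 0.2639
Under bounded:
  A5 & A5 = max(0, a+b−1) on (0.59, 0.59) = 0.18
  ~A5 = 1 − 0.59 = 0.41
  ~A5 | A5 = min(1, a+b) on (0.41, 0.59) = 1.00
  (A5 & A5) & (~A5 | A5) = max(0, a+b−1) on (0.18, 1.00) = 0.18
  → value = 0.1800
|0.2639 − 0.1800| = 0.084

0.084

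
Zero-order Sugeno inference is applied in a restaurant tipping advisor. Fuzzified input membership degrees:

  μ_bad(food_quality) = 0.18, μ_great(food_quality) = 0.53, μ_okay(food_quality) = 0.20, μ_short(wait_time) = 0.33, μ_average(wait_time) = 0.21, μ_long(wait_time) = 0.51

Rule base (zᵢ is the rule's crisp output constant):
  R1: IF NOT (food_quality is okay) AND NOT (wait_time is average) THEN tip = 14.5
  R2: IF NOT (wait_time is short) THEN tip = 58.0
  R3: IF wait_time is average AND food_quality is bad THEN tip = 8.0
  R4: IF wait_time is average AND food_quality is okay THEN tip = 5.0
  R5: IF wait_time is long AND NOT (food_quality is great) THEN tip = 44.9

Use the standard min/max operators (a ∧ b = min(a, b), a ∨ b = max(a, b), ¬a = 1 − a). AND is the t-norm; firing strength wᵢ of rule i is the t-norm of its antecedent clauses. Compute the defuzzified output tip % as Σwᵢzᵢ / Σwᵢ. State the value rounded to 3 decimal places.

31.973

R1 (z=14.5): ¬okay=1−0.20=0.80, ¬average=1−0.21=0.79; AND[min(a, b)] → w = 0.79
R2 (z=58.0): ¬short=1−0.33=0.67 → w = 0.67
R3 (z=8.0): average=0.21, bad=0.18; AND[min(a, b)] → w = 0.18
R4 (z=5.0): average=0.21, okay=0.20; AND[min(a, b)] → w = 0.20
R5 (z=44.9): long=0.51, ¬great=1−0.53=0.47; AND[min(a, b)] → w = 0.47
Weighted average = (0.79·14.5 + 0.67·58.0 + 0.18·8.0 + 0.20·5.0 + 0.47·44.9) / (0.79 + 0.67 + 0.18 + 0.20 + 0.47)
  = 73.8580 / 2.3100 = 31.973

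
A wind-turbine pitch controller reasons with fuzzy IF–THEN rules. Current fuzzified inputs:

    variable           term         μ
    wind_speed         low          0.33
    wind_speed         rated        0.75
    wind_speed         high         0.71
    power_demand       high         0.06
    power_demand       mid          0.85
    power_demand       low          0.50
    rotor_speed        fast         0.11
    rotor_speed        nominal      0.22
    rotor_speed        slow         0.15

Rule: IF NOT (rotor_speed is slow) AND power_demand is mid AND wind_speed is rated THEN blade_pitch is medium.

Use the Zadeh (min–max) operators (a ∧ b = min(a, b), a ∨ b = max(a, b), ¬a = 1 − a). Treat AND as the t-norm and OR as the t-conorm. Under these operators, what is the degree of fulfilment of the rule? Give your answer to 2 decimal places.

0.75

firing strength: ¬slow=1−0.15=0.85, mid=0.85, rated=0.75; AND[min(a, b)] → w = 0.75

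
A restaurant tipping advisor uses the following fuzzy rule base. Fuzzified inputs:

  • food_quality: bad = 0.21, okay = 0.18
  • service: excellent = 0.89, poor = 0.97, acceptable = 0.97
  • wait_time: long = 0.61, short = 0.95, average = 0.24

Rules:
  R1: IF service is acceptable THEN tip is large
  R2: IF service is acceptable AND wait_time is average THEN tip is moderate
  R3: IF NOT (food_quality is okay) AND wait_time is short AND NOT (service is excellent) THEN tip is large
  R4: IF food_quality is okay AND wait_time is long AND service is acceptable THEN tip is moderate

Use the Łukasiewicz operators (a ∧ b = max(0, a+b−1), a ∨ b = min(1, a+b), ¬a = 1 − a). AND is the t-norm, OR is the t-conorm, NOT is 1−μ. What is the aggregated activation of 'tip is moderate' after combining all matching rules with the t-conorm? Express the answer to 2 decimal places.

R1: acceptable=0.97 → w = 0.97
R2: acceptable=0.97, average=0.24; AND[max(0, a+b−1)] → w = 0.21
R3: ¬okay=1−0.18=0.82, short=0.95, ¬excellent=1−0.89=0.11; AND[max(0, a+b−1)] → w = 0.00
R4: okay=0.18, long=0.61, acceptable=0.97; AND[max(0, a+b−1)] → w = 0.00
Rules with consequent 'moderate': {R2, R4} → strengths 0.21, 0.00
Aggregate via t-conorm [min(1, a+b)]: 0.21

0.21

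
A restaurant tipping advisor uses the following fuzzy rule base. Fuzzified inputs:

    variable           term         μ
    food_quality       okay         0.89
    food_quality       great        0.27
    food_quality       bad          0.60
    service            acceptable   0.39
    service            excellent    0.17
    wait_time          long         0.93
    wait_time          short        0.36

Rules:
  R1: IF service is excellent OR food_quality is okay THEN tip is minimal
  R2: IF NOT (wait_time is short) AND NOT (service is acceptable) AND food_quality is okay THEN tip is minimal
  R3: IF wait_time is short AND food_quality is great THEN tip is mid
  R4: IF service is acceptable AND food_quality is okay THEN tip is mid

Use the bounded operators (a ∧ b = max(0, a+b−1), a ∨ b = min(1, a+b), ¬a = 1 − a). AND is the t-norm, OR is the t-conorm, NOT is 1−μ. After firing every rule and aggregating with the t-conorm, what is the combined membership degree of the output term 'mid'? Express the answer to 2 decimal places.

0.28

R1: excellent=0.17, okay=0.89; OR[min(1, a+b)] → w = 1.00
R2: ¬short=1−0.36=0.64, ¬acceptable=1−0.39=0.61, okay=0.89; AND[max(0, a+b−1)] → w = 0.14
R3: short=0.36, great=0.27; AND[max(0, a+b−1)] → w = 0.00
R4: acceptable=0.39, okay=0.89; AND[max(0, a+b−1)] → w = 0.28
Rules with consequent 'mid': {R3, R4} → strengths 0.00, 0.28
Aggregate via t-conorm [min(1, a+b)]: 0.28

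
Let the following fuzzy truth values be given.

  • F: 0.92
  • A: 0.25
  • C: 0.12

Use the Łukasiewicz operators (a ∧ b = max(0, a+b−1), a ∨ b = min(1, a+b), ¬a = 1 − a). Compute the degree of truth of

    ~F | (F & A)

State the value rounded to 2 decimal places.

0.25

~F = 1 − 0.92 = 0.08
F & A = max(0, a+b−1) on (0.92, 0.25) = 0.17
~F | (F & A) = min(1, a+b) on (0.08, 0.17) = 0.25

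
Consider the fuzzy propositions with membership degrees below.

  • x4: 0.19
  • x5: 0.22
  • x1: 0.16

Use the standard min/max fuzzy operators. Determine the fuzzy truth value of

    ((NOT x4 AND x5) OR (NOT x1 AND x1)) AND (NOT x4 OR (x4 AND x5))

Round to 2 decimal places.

0.22

NOT x4 = 1 − 0.19 = 0.81
NOT x4 AND x5 = min(a, b) on (0.81, 0.22) = 0.22
NOT x1 = 1 − 0.16 = 0.84
NOT x1 AND x1 = min(a, b) on (0.84, 0.16) = 0.16
(NOT x4 AND x5) OR (NOT x1 AND x1) = max(a, b) on (0.22, 0.16) = 0.22
NOT x4 = 1 − 0.19 = 0.81
x4 AND x5 = min(a, b) on (0.19, 0.22) = 0.19
NOT x4 OR (x4 AND x5) = max(a, b) on (0.81, 0.19) = 0.81
((NOT x4 AND x5) OR (NOT x1 AND x1)) AND (NOT x4 OR (x4 AND x5)) = min(a, b) on (0.22, 0.81) = 0.22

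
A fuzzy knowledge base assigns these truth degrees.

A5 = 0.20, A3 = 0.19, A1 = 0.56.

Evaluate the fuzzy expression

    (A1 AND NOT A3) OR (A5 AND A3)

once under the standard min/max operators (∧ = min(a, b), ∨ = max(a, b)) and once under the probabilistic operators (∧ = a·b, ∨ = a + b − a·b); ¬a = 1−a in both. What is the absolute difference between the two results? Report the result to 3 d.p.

0.086

Under standard min/max:
  NOT A3 = 1 − 0.19 = 0.81
  A1 AND NOT A3 = min(a, b) on (0.56, 0.81) = 0.56
  A5 AND A3 = min(a, b) on (0.20, 0.19) = 0.19
  (A1 AND NOT A3) OR (A5 AND A3) = max(a, b) on (0.56, 0.19) = 0.56
  → value = 0.5600
Under probabilistic:
  NOT A3 = 1 − 0.1900 = 0.8100
  A1 AND NOT A3 = a·b on (0.5600, 0.8100) = 0.4536
  A5 AND A3 = a·b on (0.2000, 0.1900) = 0.0380
  (A1 AND NOT A3) OR (A5 AND A3) = a + b − a·b on (0.4536, 0.0380) = 0.4744
  → value = 0.4744
|0.5600 − 0.4744| = 0.086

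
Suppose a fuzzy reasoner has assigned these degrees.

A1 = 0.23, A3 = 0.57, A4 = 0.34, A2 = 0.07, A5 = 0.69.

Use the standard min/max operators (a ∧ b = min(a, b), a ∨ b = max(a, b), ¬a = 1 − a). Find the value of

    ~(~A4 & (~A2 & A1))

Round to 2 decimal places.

~A4 = 1 − 0.34 = 0.66
~A2 = 1 − 0.07 = 0.93
~A2 & A1 = min(a, b) on (0.93, 0.23) = 0.23
~A4 & (~A2 & A1) = min(a, b) on (0.66, 0.23) = 0.23
~(~A4 & (~A2 & A1)) = 1 − 0.23 = 0.77

0.77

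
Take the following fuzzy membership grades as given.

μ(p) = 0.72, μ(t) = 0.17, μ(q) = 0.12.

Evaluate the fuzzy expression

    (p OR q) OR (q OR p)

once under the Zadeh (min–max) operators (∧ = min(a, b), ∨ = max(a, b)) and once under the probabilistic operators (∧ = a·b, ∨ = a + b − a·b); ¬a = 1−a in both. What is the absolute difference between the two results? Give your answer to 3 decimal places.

Under Zadeh (min–max):
  p OR q = max(a, b) on (0.72, 0.12) = 0.72
  q OR p = max(a, b) on (0.12, 0.72) = 0.72
  (p OR q) OR (q OR p) = max(a, b) on (0.72, 0.72) = 0.72
  → value = 0.7200
Under probabilistic:
  p OR q = a + b − a·b on (0.7200, 0.1200) = 0.7536
  q OR p = a + b − a·b on (0.1200, 0.7200) = 0.7536
  (p OR q) OR (q OR p) = a + b − a·b on (0.7536, 0.7536) = 0.9393
  → value = 0.9393
|0.7200 − 0.9393| = 0.219

0.219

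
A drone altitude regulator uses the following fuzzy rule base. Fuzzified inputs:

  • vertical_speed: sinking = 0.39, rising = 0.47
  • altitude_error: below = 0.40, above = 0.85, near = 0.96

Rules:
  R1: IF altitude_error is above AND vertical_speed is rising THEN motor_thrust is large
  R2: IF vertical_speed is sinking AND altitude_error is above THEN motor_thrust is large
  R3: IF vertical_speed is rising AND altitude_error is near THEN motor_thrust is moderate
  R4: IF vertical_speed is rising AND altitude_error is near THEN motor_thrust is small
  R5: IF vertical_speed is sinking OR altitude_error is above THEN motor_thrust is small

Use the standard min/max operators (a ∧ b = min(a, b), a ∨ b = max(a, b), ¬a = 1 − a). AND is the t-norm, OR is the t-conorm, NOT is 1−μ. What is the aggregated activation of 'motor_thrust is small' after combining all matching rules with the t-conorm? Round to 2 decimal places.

0.85

R1: above=0.85, rising=0.47; AND[min(a, b)] → w = 0.47
R2: sinking=0.39, above=0.85; AND[min(a, b)] → w = 0.39
R3: rising=0.47, near=0.96; AND[min(a, b)] → w = 0.47
R4: rising=0.47, near=0.96; AND[min(a, b)] → w = 0.47
R5: sinking=0.39, above=0.85; OR[max(a, b)] → w = 0.85
Rules with consequent 'small': {R4, R5} → strengths 0.47, 0.85
Aggregate via t-conorm [max(a, b)]: 0.85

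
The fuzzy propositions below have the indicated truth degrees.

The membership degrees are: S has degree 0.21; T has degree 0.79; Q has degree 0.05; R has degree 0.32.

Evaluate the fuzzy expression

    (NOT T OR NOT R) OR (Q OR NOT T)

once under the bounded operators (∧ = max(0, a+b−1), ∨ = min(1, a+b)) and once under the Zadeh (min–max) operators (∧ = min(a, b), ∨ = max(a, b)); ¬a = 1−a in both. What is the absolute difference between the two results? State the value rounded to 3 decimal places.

Under bounded:
  NOT T = 1 − 0.79 = 0.21
  NOT R = 1 − 0.32 = 0.68
  NOT T OR NOT R = min(1, a+b) on (0.21, 0.68) = 0.89
  NOT T = 1 − 0.79 = 0.21
  Q OR NOT T = min(1, a+b) on (0.05, 0.21) = 0.26
  (NOT T OR NOT R) OR (Q OR NOT T) = min(1, a+b) on (0.89, 0.26) = 1.00
  → value = 1.0000
Under Zadeh (min–max):
  NOT T = 1 − 0.79 = 0.21
  NOT R = 1 − 0.32 = 0.68
  NOT T OR NOT R = max(a, b) on (0.21, 0.68) = 0.68
  NOT T = 1 − 0.79 = 0.21
  Q OR NOT T = max(a, b) on (0.05, 0.21) = 0.21
  (NOT T OR NOT R) OR (Q OR NOT T) = max(a, b) on (0.68, 0.21) = 0.68
  → value = 0.6800
|1.0000 − 0.6800| = 0.320

0.320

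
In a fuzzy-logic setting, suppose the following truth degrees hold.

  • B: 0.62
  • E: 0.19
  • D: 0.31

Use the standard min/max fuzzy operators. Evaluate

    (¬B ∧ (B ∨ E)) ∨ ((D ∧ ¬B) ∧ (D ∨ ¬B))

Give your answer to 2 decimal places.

0.38

¬B = 1 − 0.62 = 0.38
B ∨ E = max(a, b) on (0.62, 0.19) = 0.62
¬B ∧ (B ∨ E) = min(a, b) on (0.38, 0.62) = 0.38
¬B = 1 − 0.62 = 0.38
D ∧ ¬B = min(a, b) on (0.31, 0.38) = 0.31
¬B = 1 − 0.62 = 0.38
D ∨ ¬B = max(a, b) on (0.31, 0.38) = 0.38
(D ∧ ¬B) ∧ (D ∨ ¬B) = min(a, b) on (0.31, 0.38) = 0.31
(¬B ∧ (B ∨ E)) ∨ ((D ∧ ¬B) ∧ (D ∨ ¬B)) = max(a, b) on (0.38, 0.31) = 0.38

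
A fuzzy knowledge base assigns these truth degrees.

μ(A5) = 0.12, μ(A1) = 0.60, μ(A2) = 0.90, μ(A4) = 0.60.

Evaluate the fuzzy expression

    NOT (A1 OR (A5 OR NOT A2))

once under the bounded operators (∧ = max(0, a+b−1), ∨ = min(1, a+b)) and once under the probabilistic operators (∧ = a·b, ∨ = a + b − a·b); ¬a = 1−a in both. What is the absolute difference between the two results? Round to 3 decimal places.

0.137

Under bounded:
  NOT A2 = 1 − 0.90 = 0.10
  A5 OR NOT A2 = min(1, a+b) on (0.12, 0.10) = 0.22
  A1 OR (A5 OR NOT A2) = min(1, a+b) on (0.60, 0.22) = 0.82
  NOT (A1 OR (A5 OR NOT A2)) = 1 − 0.82 = 0.18
  → value = 0.1800
Under probabilistic:
  NOT A2 = 1 − 0.9000 = 0.1000
  A5 OR NOT A2 = a + b − a·b on (0.1200, 0.1000) = 0.2080
  A1 OR (A5 OR NOT A2) = a + b − a·b on (0.6000, 0.2080) = 0.6832
  NOT (A1 OR (A5 OR NOT A2)) = 1 − 0.6832 = 0.3168
  → value = 0.3168
|0.1800 − 0.3168| = 0.137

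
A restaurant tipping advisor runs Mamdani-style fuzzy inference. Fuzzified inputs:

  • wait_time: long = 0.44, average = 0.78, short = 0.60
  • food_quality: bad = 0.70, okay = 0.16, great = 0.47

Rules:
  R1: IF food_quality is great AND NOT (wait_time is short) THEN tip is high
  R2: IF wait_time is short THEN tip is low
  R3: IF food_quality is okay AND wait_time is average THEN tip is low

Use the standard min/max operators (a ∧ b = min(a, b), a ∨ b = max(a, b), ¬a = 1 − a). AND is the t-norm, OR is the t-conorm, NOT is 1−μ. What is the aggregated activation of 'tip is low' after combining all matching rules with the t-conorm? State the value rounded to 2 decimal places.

R1: great=0.47, ¬short=1−0.60=0.40; AND[min(a, b)] → w = 0.40
R2: short=0.60 → w = 0.60
R3: okay=0.16, average=0.78; AND[min(a, b)] → w = 0.16
Rules with consequent 'low': {R2, R3} → strengths 0.60, 0.16
Aggregate via t-conorm [max(a, b)]: 0.60

0.60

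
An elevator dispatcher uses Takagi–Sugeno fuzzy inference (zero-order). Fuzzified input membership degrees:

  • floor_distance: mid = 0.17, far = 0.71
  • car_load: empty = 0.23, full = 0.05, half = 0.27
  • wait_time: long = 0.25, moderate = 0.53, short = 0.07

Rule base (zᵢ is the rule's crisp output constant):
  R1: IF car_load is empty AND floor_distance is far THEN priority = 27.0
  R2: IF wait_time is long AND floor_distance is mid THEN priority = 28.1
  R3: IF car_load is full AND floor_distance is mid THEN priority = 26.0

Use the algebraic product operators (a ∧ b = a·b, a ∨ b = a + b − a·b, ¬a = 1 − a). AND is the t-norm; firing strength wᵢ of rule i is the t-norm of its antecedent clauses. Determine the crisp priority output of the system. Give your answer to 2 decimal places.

27.18

R1 (z=27.0): empty=0.23, far=0.71; AND[a·b] → w = 0.1633
R2 (z=28.1): long=0.25, mid=0.17; AND[a·b] → w = 0.0425
R3 (z=26.0): full=0.05, mid=0.17; AND[a·b] → w = 0.0085
Weighted average = (0.1633·27.0 + 0.0425·28.1 + 0.0085·26.0) / (0.1633 + 0.0425 + 0.0085)
  = 5.8244 / 0.2143 = 27.18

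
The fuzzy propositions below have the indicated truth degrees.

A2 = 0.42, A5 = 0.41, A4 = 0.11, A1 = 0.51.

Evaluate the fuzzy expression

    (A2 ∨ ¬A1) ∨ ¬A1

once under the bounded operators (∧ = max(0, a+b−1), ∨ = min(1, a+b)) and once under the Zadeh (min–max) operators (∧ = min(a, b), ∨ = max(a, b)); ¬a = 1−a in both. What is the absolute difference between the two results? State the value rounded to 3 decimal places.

Under bounded:
  ¬A1 = 1 − 0.51 = 0.49
  A2 ∨ ¬A1 = min(1, a+b) on (0.42, 0.49) = 0.91
  ¬A1 = 1 − 0.51 = 0.49
  (A2 ∨ ¬A1) ∨ ¬A1 = min(1, a+b) on (0.91, 0.49) = 1.00
  → value = 1.0000
Under Zadeh (min–max):
  ¬A1 = 1 − 0.51 = 0.49
  A2 ∨ ¬A1 = max(a, b) on (0.42, 0.49) = 0.49
  ¬A1 = 1 − 0.51 = 0.49
  (A2 ∨ ¬A1) ∨ ¬A1 = max(a, b) on (0.49, 0.49) = 0.49
  → value = 0.4900
|1.0000 − 0.4900| = 0.510

0.510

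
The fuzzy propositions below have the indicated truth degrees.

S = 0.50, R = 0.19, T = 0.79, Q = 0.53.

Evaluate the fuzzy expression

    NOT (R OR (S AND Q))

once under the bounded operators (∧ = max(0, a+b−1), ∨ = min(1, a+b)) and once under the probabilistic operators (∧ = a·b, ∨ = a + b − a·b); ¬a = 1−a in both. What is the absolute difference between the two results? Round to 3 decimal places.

0.185

Under bounded:
  S AND Q = max(0, a+b−1) on (0.50, 0.53) = 0.03
  R OR (S AND Q) = min(1, a+b) on (0.19, 0.03) = 0.22
  NOT (R OR (S AND Q)) = 1 − 0.22 = 0.78
  → value = 0.7800
Under probabilistic:
  S AND Q = a·b on (0.5000, 0.5300) = 0.2650
  R OR (S AND Q) = a + b − a·b on (0.1900, 0.2650) = 0.4047
  NOT (R OR (S AND Q)) = 1 − 0.4047 = 0.5954
  → value = 0.5954
|0.7800 − 0.5954| = 0.185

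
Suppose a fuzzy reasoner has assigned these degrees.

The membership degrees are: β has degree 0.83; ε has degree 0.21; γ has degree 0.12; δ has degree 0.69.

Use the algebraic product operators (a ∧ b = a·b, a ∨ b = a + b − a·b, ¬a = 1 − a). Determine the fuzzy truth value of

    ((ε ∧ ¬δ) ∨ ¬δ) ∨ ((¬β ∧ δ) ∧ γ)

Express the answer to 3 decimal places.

¬δ = 1 − 0.6900 = 0.3100
ε ∧ ¬δ = a·b on (0.2100, 0.3100) = 0.0651
¬δ = 1 − 0.6900 = 0.3100
(ε ∧ ¬δ) ∨ ¬δ = a + b − a·b on (0.0651, 0.3100) = 0.3549
¬β = 1 − 0.8300 = 0.1700
¬β ∧ δ = a·b on (0.1700, 0.6900) = 0.1173
(¬β ∧ δ) ∧ γ = a·b on (0.1173, 0.1200) = 0.0141
((ε ∧ ¬δ) ∨ ¬δ) ∨ ((¬β ∧ δ) ∧ γ) = a + b − a·b on (0.3549, 0.0141) = 0.3640

0.364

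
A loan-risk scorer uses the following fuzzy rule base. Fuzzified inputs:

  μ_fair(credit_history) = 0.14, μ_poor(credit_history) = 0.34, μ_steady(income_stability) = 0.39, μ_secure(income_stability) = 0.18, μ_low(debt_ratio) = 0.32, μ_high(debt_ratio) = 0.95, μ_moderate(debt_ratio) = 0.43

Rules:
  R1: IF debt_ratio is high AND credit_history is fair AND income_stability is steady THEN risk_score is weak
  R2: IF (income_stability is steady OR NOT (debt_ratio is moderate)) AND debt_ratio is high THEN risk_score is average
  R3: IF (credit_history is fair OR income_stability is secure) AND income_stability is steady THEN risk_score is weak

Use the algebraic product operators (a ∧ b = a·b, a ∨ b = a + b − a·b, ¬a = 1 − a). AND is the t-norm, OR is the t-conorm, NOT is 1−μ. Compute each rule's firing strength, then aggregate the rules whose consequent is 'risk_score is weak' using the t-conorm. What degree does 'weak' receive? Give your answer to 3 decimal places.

0.161

R1: high=0.95, fair=0.14, steady=0.39; AND[a·b] → w = 0.0519
R2: (steady=0.39 OR ¬moderate=1−0.43=0.57) = 0.7377; AND[a·b] with high=0.95 → w = 0.7008
R3: (fair=0.14 OR secure=0.18) = 0.2948; AND[a·b] with steady=0.39 → w = 0.1150
Rules with consequent 'weak': {R1, R3} → strengths 0.0519, 0.1150
Aggregate via t-conorm [a + b − a·b]: 0.1609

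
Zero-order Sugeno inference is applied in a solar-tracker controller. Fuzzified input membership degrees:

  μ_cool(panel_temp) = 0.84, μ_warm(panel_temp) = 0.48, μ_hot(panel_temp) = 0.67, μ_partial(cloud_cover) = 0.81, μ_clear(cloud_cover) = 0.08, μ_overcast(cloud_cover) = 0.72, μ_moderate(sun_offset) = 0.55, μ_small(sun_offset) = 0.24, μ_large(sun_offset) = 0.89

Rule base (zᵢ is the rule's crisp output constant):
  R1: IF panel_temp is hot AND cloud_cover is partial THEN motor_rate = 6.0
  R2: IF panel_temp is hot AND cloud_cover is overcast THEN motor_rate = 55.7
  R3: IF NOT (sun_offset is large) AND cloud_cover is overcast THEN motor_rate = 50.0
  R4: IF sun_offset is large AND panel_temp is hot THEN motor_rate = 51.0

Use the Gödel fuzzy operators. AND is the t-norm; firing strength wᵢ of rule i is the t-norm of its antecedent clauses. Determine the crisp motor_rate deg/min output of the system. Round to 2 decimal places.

38.21

R1 (z=6.0): hot=0.67, partial=0.81; AND[min(a, b)] → w = 0.67
R2 (z=55.7): hot=0.67, overcast=0.72; AND[min(a, b)] → w = 0.67
R3 (z=50.0): ¬large=1−0.89=0.11, overcast=0.72; AND[min(a, b)] → w = 0.11
R4 (z=51.0): large=0.89, hot=0.67; AND[min(a, b)] → w = 0.67
Weighted average = (0.67·6.0 + 0.67·55.7 + 0.11·50.0 + 0.67·51.0) / (0.67 + 0.67 + 0.11 + 0.67)
  = 81.0090 / 2.1200 = 38.21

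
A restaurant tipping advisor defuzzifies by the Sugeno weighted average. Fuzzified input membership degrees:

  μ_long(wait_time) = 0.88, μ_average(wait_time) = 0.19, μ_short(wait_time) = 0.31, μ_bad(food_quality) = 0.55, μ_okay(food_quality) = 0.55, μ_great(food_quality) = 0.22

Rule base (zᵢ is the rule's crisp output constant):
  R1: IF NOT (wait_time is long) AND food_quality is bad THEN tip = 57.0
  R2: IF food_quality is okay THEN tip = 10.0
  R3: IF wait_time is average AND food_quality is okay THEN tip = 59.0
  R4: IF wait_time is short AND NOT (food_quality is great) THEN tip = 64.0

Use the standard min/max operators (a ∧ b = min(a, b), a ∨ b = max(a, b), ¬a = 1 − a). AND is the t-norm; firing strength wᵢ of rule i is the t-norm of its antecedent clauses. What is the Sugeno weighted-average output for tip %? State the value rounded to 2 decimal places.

37.09

R1 (z=57.0): ¬long=1−0.88=0.12, bad=0.55; AND[min(a, b)] → w = 0.12
R2 (z=10.0): okay=0.55 → w = 0.55
R3 (z=59.0): average=0.19, okay=0.55; AND[min(a, b)] → w = 0.19
R4 (z=64.0): short=0.31, ¬great=1−0.22=0.78; AND[min(a, b)] → w = 0.31
Weighted average = (0.12·57.0 + 0.55·10.0 + 0.19·59.0 + 0.31·64.0) / (0.12 + 0.55 + 0.19 + 0.31)
  = 43.3900 / 1.1700 = 37.09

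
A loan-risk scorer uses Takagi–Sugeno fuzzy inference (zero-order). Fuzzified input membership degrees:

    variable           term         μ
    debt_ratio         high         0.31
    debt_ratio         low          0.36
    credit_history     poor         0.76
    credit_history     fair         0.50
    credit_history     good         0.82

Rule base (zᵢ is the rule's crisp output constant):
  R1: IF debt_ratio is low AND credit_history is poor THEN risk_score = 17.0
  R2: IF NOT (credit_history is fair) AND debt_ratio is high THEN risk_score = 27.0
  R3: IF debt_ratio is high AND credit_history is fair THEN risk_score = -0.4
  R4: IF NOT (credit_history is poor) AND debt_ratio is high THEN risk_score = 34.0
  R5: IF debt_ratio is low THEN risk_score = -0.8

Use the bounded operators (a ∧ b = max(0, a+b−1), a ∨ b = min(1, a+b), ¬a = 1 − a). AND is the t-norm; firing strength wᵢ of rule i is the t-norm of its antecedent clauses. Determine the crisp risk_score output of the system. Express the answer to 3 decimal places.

3.650

R1 (z=17.0): low=0.36, poor=0.76; AND[max(0, a+b−1)] → w = 0.12
R2 (z=27.0): ¬fair=1−0.50=0.50, high=0.31; AND[max(0, a+b−1)] → w = 0.00
R3 (z=-0.4): high=0.31, fair=0.50; AND[max(0, a+b−1)] → w = 0.00
R4 (z=34.0): ¬poor=1−0.76=0.24, high=0.31; AND[max(0, a+b−1)] → w = 0.00
R5 (z=-0.8): low=0.36 → w = 0.36
Weighted average = (0.12·17.0 + 0.00·27.0 + 0.00·-0.4 + 0.00·34.0 + 0.36·-0.8) / (0.12 + 0.00 + 0.00 + 0.00 + 0.36)
  = 1.7520 / 0.4800 = 3.650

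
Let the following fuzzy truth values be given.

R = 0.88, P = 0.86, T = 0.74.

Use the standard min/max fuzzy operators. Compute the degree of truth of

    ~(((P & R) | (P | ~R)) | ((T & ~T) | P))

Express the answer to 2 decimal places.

0.14

P & R = min(a, b) on (0.86, 0.88) = 0.86
~R = 1 − 0.88 = 0.12
P | ~R = max(a, b) on (0.86, 0.12) = 0.86
(P & R) | (P | ~R) = max(a, b) on (0.86, 0.86) = 0.86
~T = 1 − 0.74 = 0.26
T & ~T = min(a, b) on (0.74, 0.26) = 0.26
(T & ~T) | P = max(a, b) on (0.26, 0.86) = 0.86
((P & R) | (P | ~R)) | ((T & ~T) | P) = max(a, b) on (0.86, 0.86) = 0.86
~(((P & R) | (P | ~R)) | ((T & ~T) | P)) = 1 − 0.86 = 0.14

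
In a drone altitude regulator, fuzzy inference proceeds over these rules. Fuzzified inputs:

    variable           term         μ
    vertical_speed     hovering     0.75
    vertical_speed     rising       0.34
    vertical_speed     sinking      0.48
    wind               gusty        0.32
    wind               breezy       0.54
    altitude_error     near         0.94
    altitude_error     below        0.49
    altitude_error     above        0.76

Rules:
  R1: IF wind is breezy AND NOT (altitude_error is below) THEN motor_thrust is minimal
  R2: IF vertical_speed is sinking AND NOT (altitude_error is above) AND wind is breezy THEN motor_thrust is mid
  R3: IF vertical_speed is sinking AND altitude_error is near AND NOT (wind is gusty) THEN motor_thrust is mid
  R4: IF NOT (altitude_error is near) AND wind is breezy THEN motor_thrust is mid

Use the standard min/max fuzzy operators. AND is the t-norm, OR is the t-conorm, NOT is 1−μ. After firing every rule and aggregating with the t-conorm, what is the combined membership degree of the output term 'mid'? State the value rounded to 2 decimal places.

R1: breezy=0.54, ¬below=1−0.49=0.51; AND[min(a, b)] → w = 0.51
R2: sinking=0.48, ¬above=1−0.76=0.24, breezy=0.54; AND[min(a, b)] → w = 0.24
R3: sinking=0.48, near=0.94, ¬gusty=1−0.32=0.68; AND[min(a, b)] → w = 0.48
R4: ¬near=1−0.94=0.06, breezy=0.54; AND[min(a, b)] → w = 0.06
Rules with consequent 'mid': {R2, R3, R4} → strengths 0.24, 0.48, 0.06
Aggregate via t-conorm [max(a, b)]: 0.48

0.48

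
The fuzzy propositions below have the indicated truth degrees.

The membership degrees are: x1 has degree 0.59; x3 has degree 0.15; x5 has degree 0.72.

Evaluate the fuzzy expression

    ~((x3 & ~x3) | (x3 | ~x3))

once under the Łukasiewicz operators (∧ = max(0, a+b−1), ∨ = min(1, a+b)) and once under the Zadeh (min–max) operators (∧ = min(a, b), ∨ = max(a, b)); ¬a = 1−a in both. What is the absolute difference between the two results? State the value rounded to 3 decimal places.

0.150

Under Łukasiewicz:
  ~x3 = 1 − 0.15 = 0.85
  x3 & ~x3 = max(0, a+b−1) on (0.15, 0.85) = 0.00
  ~x3 = 1 − 0.15 = 0.85
  x3 | ~x3 = min(1, a+b) on (0.15, 0.85) = 1.00
  (x3 & ~x3) | (x3 | ~x3) = min(1, a+b) on (0.00, 1.00) = 1.00
  ~((x3 & ~x3) | (x3 | ~x3)) = 1 − 1.00 = 0.00
  → value = 0.0000
Under Zadeh (min–max):
  ~x3 = 1 − 0.15 = 0.85
  x3 & ~x3 = min(a, b) on (0.15, 0.85) = 0.15
  ~x3 = 1 − 0.15 = 0.85
  x3 | ~x3 = max(a, b) on (0.15, 0.85) = 0.85
  (x3 & ~x3) | (x3 | ~x3) = max(a, b) on (0.15, 0.85) = 0.85
  ~((x3 & ~x3) | (x3 | ~x3)) = 1 − 0.85 = 0.15
  → value = 0.1500
|0.0000 − 0.1500| = 0.150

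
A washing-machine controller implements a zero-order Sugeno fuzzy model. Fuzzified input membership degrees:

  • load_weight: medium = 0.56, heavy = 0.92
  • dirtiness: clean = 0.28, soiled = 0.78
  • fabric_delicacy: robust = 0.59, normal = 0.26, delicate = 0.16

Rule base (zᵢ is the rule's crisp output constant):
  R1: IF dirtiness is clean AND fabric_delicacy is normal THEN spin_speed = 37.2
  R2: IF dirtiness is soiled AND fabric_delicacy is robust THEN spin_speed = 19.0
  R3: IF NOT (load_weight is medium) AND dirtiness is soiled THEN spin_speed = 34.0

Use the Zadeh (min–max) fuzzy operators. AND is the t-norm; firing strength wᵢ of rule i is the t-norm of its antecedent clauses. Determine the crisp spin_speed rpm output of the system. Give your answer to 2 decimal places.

R1 (z=37.2): clean=0.28, normal=0.26; AND[min(a, b)] → w = 0.26
R2 (z=19.0): soiled=0.78, robust=0.59; AND[min(a, b)] → w = 0.59
R3 (z=34.0): ¬medium=1−0.56=0.44, soiled=0.78; AND[min(a, b)] → w = 0.44
Weighted average = (0.26·37.2 + 0.59·19.0 + 0.44·34.0) / (0.26 + 0.59 + 0.44)
  = 35.8420 / 1.2900 = 27.78

27.78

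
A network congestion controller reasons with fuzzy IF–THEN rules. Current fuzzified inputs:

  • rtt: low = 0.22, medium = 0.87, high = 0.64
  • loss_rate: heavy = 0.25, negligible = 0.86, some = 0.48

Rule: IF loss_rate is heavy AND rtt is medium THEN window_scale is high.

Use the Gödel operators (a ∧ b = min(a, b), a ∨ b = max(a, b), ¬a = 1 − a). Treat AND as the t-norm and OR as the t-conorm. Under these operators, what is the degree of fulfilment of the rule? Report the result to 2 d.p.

0.25

firing strength: heavy=0.25, medium=0.87; AND[min(a, b)] → w = 0.25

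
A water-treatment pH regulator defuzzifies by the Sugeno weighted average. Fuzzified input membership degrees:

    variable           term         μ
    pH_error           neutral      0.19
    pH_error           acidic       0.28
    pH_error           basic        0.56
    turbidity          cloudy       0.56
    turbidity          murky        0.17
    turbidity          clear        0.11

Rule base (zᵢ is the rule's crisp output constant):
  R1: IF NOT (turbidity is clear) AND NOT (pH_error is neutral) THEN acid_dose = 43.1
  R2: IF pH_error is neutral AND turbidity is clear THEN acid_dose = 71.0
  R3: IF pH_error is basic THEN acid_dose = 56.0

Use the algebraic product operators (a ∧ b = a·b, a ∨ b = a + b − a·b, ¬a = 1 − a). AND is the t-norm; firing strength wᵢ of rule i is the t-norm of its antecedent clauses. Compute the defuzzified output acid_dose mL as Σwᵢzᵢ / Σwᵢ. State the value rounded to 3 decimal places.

49.097

R1 (z=43.1): ¬clear=1−0.11=0.89, ¬neutral=1−0.19=0.81; AND[a·b] → w = 0.7209
R2 (z=71.0): neutral=0.19, clear=0.11; AND[a·b] → w = 0.0209
R3 (z=56.0): basic=0.56 → w = 0.5600
Weighted average = (0.7209·43.1 + 0.0209·71.0 + 0.5600·56.0) / (0.7209 + 0.0209 + 0.5600)
  = 63.9147 / 1.3018 = 49.097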